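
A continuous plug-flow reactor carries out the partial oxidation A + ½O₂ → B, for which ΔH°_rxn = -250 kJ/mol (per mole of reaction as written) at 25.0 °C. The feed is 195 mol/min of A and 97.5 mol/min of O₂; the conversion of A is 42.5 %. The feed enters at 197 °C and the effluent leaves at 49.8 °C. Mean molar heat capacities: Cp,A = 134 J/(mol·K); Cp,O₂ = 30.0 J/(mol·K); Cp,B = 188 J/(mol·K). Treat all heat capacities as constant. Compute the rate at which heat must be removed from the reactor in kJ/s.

Q_out = 415 kJ/s

Extent of reaction ξ = 0.425 × 195 = 82.875 mol/min
Reaction term: ξ·ΔH°_rxn = 82.875 × -250 = -20719 kJ/min
Sensible, feed 197→25 °C: -4997.5 kJ/min
Outlet flows (mol/min): A 112.12, O₂ 56.062, B 82.875
Sensible, products 25→49.8 °C: 800.72 kJ/min
Q = ΔH = -24915 kJ/min = -415.26 kW
Heat removed = 415.26 kJ/s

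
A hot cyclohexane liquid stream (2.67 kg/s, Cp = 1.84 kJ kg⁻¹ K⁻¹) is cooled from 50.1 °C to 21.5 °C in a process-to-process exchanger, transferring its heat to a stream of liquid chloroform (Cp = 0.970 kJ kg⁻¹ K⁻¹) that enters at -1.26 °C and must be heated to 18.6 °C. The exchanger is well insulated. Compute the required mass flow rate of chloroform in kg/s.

Heat released by hot stream: Q = 2.67 × 1.84 × (50.1 − 21.5) = 140.51 kJ/s
Energy balance on cold side (adiabatic exchanger): Q = ṁ_c·Cp_c·(T_c,out − T_c,in)
ṁ_c = 140.51 / [0.970 × (18.6 − -1.26)] = 7.2936 kg/s

ṁ_c = 7.29 kg/s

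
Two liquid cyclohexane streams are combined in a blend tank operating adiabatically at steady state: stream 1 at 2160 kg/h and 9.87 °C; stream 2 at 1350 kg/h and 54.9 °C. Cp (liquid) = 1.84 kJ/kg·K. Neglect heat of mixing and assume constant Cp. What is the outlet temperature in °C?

Energy balance with Q = 0: Σ ṁᵢCp,ᵢ(T_out − Tᵢ) = 0
Σ ṁᵢCp,ᵢTᵢ = 2160×1.84×9.87 + 1350×1.84×54.9 = 175600
Σ ṁᵢCp,ᵢ = 2160×1.84 + 1350×1.84 = 6458.4
T_out = 175600 / 6458.4 = 27.189 °C

T_out = 27.2 °C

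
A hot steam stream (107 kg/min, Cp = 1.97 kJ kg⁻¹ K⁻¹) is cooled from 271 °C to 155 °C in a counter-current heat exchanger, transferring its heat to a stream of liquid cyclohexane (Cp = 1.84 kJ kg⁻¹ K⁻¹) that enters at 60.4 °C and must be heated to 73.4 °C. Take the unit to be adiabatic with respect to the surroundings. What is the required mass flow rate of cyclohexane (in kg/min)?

Heat released by hot stream: Q = 107 × 1.97 × (271 − 155) = 24452 kJ/min
Energy balance on cold side (adiabatic exchanger): Q = ṁ_c·Cp_c·(T_c,out − T_c,in)
ṁ_c = 24452 / [1.84 × (73.4 − 60.4)] = 1022.2 kg/min

ṁ_c = 1020 kg/min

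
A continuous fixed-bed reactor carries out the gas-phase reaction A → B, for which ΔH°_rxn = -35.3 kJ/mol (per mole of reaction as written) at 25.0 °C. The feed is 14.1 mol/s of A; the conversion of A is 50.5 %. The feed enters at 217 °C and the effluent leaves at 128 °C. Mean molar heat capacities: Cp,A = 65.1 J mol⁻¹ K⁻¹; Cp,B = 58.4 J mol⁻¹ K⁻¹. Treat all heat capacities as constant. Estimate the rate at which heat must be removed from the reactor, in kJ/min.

Extent of reaction ξ = 0.505 × 14.1 = 7.1205 mol/s
Reaction term: ξ·ΔH°_rxn = 7.1205 × -35.3 = -251.35 kJ/s
Sensible, feed 217→25 °C: -176.24 kJ/s
Outlet flows (mol/s): A 6.9795, B 7.1205
Sensible, products 25→128 °C: 89.631 kJ/s
Q = ΔH = -337.96 kJ/s = -337.96 kW
Heat removed = 20278 kJ/min

Q_out = 20300 kJ/min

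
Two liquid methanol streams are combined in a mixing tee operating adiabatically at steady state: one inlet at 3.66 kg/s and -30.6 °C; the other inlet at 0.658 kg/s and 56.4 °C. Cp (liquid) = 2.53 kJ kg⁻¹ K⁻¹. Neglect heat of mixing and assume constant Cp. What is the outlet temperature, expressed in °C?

T_out = -17.3 °C

Energy balance with Q = 0: Σ ṁᵢCp,ᵢ(T_out − Tᵢ) = 0
T_out = Σ ṁᵢCp,ᵢTᵢ / Σ ṁᵢCp,ᵢ
      = -189.46 / 10.925 = -17.342 °C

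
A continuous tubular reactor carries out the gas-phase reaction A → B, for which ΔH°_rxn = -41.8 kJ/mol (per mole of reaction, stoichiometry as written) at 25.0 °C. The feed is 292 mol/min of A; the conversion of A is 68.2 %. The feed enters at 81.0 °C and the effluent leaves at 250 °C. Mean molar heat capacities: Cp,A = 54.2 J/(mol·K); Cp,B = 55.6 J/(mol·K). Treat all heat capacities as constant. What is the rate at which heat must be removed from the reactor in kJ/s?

Extent of reaction ξ = 0.682 × 292 = 199.14 mol/min
Reaction term: ξ·ΔH°_rxn = 199.14 × -41.8 = -8324.2 kJ/min
Sensible, feed 81.0→25 °C: -886.28 kJ/min
Outlet flows (mol/min): A 92.856, B 199.14
Sensible, products 25→250 °C: 3623.7 kJ/min
Q = ΔH = -5586.8 kJ/min = -93.114 kW
Heat removed = 93.114 kJ/s

Q_out = 93.1 kJ/s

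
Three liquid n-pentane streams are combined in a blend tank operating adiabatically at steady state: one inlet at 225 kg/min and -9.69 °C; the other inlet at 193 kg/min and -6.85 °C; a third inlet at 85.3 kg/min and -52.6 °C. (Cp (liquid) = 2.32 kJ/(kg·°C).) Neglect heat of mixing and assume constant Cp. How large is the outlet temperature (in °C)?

No heat crosses the boundary, so H_out = H_in.
T_out = Σ ṁᵢCp,ᵢTᵢ / Σ ṁᵢCp,ᵢ
      = -18535 / 1167.7 = -15.873 °C

T_out = -15.9 °C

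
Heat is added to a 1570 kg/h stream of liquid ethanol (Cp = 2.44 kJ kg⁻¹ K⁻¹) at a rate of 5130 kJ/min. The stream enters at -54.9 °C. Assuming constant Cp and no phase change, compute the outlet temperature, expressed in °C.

Q = 5130 kJ/min = 307800 kJ/h
ΔT = Q/(ṁ·Cp) = 307800/(1570×2.44) = 80.349 K
T_out = -54.9 + 80.349 = 25.449 °C

T_out = 25.4 °C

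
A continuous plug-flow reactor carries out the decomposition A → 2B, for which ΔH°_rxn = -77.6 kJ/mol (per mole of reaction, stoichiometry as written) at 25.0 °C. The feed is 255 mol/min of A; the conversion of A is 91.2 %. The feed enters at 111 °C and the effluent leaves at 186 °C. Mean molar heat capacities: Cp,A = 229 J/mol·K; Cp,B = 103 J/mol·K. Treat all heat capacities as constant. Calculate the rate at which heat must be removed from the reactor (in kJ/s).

Q_out = 242 kJ/s

Extent of reaction ξ = 0.912 × 255 = 232.56 mol/min
Reaction term: ξ·ΔH°_rxn = 232.56 × -77.6 = -18047 kJ/min
Sensible, feed 111→25 °C: -5022 kJ/min
Outlet flows (mol/min): A 22.44, B 465.12
Sensible, products 25→186 °C: 8540.4 kJ/min
Q = ΔH = -14528 kJ/min = -242.14 kW
Heat removed = 242.14 kJ/s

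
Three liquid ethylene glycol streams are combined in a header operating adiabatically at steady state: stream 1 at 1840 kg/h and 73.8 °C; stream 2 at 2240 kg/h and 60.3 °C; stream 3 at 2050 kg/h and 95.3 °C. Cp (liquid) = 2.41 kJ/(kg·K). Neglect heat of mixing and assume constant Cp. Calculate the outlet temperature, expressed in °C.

Adiabatic, steady state ⇒ Σ ṁᵢCp,ᵢ(T_out − Tᵢ) = 0
T_out = Σ ṁᵢCp,ᵢTᵢ / Σ ṁᵢCp,ᵢ
      = 1.1236e+06 / 14773 = 76.057 °C

T_out = 76.1 °C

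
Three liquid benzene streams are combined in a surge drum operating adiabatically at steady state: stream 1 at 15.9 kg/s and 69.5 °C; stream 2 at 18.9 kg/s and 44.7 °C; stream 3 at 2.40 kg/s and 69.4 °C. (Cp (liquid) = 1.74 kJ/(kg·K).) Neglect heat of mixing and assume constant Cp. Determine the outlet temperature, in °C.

Adiabatic, steady state ⇒ Σ ṁᵢCp,ᵢ(T_out − Tᵢ) = 0
Σ ṁᵢCp,ᵢTᵢ = 15.9×1.74×69.5 + 18.9×1.74×44.7 + 2.40×1.74×69.4 = 3682.6
Σ ṁᵢCp,ᵢ = 15.9×1.74 + 18.9×1.74 + 2.40×1.74 = 64.728
T_out = 3682.6 / 64.728 = 56.894 °C

T_out = 56.9 °C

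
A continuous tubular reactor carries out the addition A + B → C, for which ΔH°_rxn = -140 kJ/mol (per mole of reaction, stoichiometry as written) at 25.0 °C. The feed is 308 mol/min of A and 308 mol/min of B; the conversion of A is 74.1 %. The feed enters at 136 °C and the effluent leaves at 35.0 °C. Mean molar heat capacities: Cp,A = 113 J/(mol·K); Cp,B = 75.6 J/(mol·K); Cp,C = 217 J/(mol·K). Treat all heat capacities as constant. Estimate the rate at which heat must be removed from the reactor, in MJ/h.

Extent of reaction ξ = 0.741 × 308 = 228.23 mol/min
Reaction term: ξ·ΔH°_rxn = 228.23 × -140 = -31952 kJ/min
Sensible, feed 136→25 °C: -6447.9 kJ/min
Outlet flows (mol/min): A 79.772, B 79.772, C 228.23
Sensible, products 25→35.0 °C: 645.7 kJ/min
Q = ΔH = -37754 kJ/min = -629.23 kW
Heat removed = 2265.2 MJ/h

Q_out = 2270 MJ/h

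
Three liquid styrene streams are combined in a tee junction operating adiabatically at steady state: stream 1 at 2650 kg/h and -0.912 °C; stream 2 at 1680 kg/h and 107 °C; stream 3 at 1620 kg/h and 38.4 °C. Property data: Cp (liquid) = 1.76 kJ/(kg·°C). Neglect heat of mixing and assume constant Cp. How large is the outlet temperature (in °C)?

Adiabatic, steady state ⇒ Σ ṁᵢCp,ᵢ(T_out − Tᵢ) = 0
T_out = Σ ṁᵢCp,ᵢTᵢ / Σ ṁᵢCp,ᵢ
      = 421610 / 10472 = 40.261 °C

T_out = 40.3 °C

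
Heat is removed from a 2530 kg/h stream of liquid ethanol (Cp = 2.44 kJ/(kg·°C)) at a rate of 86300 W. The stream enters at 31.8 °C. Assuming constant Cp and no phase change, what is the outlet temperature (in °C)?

T_out = -18.5 °C

Q = 86300 W = 310680 kJ/h
ΔT = Q/(ṁ·Cp) = 310680/(2530×2.44) = 50.327 K
T_out = 31.8 − 50.327 = -18.527 °C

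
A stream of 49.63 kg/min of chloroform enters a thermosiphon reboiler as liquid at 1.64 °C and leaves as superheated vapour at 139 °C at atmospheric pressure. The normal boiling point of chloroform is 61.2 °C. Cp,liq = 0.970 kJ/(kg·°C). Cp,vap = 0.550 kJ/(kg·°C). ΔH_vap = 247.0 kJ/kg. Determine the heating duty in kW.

liquid 1.64→61.2 °C: 57.773 kJ/kg
vaporisation at 61.2 °C: 247 kJ/kg
vapour 61.2→139 °C: 42.79 kJ/kg
Δh = 57.773 + 247 + 42.79 = 347.56 kJ/kg
Q = ṁ·Δh = 49.63 kg/min × 347.56 kJ/kg = 17250 kJ/min
|Q| = 287.49 kW

Q = 287 kW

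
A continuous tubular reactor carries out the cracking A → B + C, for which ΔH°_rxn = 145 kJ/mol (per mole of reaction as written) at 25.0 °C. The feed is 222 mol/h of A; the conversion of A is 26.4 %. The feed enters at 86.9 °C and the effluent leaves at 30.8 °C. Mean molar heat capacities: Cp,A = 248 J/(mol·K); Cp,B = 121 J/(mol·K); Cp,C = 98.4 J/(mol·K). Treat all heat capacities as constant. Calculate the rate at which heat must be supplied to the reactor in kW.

Extent of reaction ξ = 0.264 × 222 = 58.608 mol/h
Reaction term: ξ·ΔH°_rxn = 58.608 × 145 = 8498.2 kJ/h
Sensible, feed 86.9→25 °C: -3408 kJ/h
Outlet flows (mol/h): A 163.39, B 58.608, C 58.608
Sensible, products 25→30.8 °C: 309.6 kJ/h
Q = ΔH = 5399.8 kJ/h = 1.4999 kW
Heat supplied = 1.4999 kW

Q_in = 1.50 kW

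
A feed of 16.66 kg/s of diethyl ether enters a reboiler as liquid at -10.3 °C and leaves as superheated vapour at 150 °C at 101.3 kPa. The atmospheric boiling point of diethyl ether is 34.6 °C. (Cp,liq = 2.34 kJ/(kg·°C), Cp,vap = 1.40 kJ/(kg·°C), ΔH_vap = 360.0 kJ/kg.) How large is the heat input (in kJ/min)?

Q = 626000 kJ/min

liquid -10.3→34.6 °C: 105.07 kJ/kg
vaporisation at 34.6 °C: 360 kJ/kg
vapour 34.6→150 °C: 161.56 kJ/kg
Δh = 105.07 + 360 + 161.56 = 626.63 kJ/kg
Q = ṁ·Δh = 16.66 kg/s × 626.63 kJ/kg = 10440 kJ/s
|Q| = 10440 kW = 626380 kJ/min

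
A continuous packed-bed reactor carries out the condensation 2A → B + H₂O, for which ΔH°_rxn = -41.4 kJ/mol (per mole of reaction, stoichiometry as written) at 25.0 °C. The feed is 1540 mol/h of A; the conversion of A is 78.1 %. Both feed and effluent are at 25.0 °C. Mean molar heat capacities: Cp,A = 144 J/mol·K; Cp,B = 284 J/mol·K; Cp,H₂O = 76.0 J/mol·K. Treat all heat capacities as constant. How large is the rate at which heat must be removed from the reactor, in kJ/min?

Q_out = 415 kJ/min

Extent of reaction ξ = 0.781 × 1540 / 2 = 601.37 mol/h
Reaction term: ξ·ΔH°_rxn = 601.37 × -41.4 = -24897 kJ/h
Q = ΔH = -24897 kJ/h = -6.9158 kW
Heat removed = 414.95 kJ/min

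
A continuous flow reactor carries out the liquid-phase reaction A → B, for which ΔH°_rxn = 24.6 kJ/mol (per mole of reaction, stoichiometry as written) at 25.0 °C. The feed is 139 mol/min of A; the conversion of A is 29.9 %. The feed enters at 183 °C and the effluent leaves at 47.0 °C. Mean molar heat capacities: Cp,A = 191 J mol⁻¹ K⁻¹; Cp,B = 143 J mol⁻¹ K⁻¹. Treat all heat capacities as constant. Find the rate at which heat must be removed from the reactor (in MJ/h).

Q_out = 158 MJ/h

Extent of reaction ξ = 0.299 × 139 = 41.561 mol/min
Reaction term: ξ·ΔH°_rxn = 41.561 × 24.6 = 1022.4 kJ/min
Sensible, feed 183→25 °C: -4194.7 kJ/min
Outlet flows (mol/min): A 97.439, B 41.561
Sensible, products 25→47.0 °C: 540.19 kJ/min
Q = ΔH = -2632.2 kJ/min = -43.869 kW
Heat removed = 157.93 MJ/h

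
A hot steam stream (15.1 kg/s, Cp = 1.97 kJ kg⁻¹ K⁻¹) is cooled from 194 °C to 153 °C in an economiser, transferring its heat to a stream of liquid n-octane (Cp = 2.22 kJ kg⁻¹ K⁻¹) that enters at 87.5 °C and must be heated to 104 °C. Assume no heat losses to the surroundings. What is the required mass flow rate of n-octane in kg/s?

Heat released by hot stream: Q = 15.1 × 1.97 × (194 − 153) = 1219.6 kJ/s
Energy balance on cold side (adiabatic exchanger): Q = ṁ_c·Cp_c·(T_c,out − T_c,in)
ṁ_c = 1219.6 / [2.22 × (104 − 87.5)] = 33.296 kg/s

ṁ_c = 33.3 kg/s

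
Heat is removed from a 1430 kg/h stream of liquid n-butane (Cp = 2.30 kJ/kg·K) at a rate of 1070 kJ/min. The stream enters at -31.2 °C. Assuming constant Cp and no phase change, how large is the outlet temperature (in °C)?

T_out = -50.7 °C

Q = 1070 kJ/min = 64200 kJ/h
ΔT = Q/(ṁ·Cp) = 64200/(1430×2.30) = 19.52 K
T_out = -31.2 − 19.52 = -50.72 °C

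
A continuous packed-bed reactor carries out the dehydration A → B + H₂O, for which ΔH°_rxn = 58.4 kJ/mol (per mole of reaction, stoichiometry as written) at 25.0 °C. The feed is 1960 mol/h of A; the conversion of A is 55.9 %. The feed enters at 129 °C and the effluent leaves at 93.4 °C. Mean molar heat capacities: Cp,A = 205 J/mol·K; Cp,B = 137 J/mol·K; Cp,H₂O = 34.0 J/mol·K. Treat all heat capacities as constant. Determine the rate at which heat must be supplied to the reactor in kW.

Extent of reaction ξ = 0.559 × 1960 = 1095.6 mol/h
Reaction term: ξ·ΔH°_rxn = 1095.6 × 58.4 = 63985 kJ/h
Sensible, feed 129→25 °C: -41787 kJ/h
Outlet flows (mol/h): A 864.36, B 1095.6, H₂O 1095.6
Sensible, products 25→93.4 °C: 24935 kJ/h
Q = ΔH = 47133 kJ/h = 13.093 kW
Heat supplied = 13.093 kW

Q_in = 13.1 kW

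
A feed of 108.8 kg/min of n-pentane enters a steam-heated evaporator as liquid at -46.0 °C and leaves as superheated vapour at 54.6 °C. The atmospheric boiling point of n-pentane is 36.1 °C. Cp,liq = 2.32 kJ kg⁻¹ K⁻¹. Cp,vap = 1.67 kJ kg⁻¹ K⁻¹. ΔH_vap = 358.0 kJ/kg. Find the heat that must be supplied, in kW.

liquid -46.0→36.1 °C: 190.47 kJ/kg
vaporisation at 36.1 °C: 358 kJ/kg
vapour 36.1→54.6 °C: 30.895 kJ/kg
Δh = 190.47 + 358 + 30.895 = 579.37 kJ/kg
Q = ṁ·Δh = 108.8 kg/min × 579.37 kJ/kg = 63035 kJ/min
|Q| = 1050.6 kW

Q = 1050 kW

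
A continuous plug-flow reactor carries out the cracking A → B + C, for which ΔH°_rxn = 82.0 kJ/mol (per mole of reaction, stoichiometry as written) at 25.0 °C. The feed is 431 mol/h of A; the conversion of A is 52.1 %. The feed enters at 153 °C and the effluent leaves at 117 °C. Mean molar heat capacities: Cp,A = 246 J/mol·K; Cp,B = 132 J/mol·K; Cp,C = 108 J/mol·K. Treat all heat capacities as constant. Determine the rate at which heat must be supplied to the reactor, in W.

Extent of reaction ξ = 0.521 × 431 = 224.55 mol/h
Reaction term: ξ·ΔH°_rxn = 224.55 × 82.0 = 18413 kJ/h
Sensible, feed 153→25 °C: -13571 kJ/h
Outlet flows (mol/h): A 206.45, B 224.55, C 224.55
Sensible, products 25→117 °C: 9630.4 kJ/h
Q = ΔH = 14472 kJ/h = 4.0201 kW
Heat supplied = 4020.1 W

Q_in = 4020 W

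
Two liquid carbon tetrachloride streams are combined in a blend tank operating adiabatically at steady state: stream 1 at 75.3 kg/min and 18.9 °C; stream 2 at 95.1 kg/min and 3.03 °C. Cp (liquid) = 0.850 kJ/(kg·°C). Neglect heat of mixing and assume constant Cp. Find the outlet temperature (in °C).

No heat crosses the boundary, so H_out = H_in.
T_out = Σ ṁᵢCp,ᵢTᵢ / Σ ṁᵢCp,ᵢ
      = 1454.6 / 144.84 = 10.043 °C

T_out = 10.0 °C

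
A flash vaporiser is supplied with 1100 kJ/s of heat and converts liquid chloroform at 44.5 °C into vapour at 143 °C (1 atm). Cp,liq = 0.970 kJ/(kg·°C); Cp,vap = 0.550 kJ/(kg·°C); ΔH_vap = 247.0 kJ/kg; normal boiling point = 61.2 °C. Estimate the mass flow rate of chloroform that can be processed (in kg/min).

ṁ = 214 kg/min

Δh = 0.970×(61.2−44.5) + 247.0 + 0.550×(143−61.2) = 308.19 kJ/kg
Q = 1100 kJ/s = 1100 kJ/s = 66000 kJ/min
ṁ = Q/Δh = 66000 / 308.19 = 214.15 kg/min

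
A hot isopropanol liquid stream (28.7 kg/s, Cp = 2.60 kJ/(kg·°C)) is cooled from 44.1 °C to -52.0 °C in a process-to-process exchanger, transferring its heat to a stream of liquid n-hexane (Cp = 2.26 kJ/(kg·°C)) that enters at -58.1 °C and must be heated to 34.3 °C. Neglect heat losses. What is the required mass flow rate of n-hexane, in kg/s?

ṁ_c = 34.3 kg/s

Heat released by hot stream: Q = 28.7 × 2.60 × (44.1 − -52.0) = 7171 kJ/s
Energy balance on cold side (adiabatic exchanger): Q = ṁ_c·Cp_c·(T_c,out − T_c,in)
ṁ_c = 7171 / [2.26 × (34.3 − -58.1)] = 34.34 kg/s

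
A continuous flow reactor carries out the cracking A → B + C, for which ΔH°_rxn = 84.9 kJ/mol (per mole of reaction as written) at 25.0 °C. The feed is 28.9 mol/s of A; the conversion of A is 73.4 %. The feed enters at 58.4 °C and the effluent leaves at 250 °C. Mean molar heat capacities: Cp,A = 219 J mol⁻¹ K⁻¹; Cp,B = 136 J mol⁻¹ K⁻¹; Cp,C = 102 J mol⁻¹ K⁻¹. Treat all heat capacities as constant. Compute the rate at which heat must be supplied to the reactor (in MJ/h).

Extent of reaction ξ = 0.734 × 28.9 = 21.213 mol/s
Reaction term: ξ·ΔH°_rxn = 21.213 × 84.9 = 1800.9 kJ/s
Sensible, feed 58.4→25 °C: -211.39 kJ/s
Outlet flows (mol/s): A 7.6874, B 21.213, C 21.213
Sensible, products 25→250 °C: 1514.7 kJ/s
Q = ΔH = 3104.3 kJ/s = 3104.3 kW
Heat supplied = 11175 MJ/h

Q_in = 11200 MJ/h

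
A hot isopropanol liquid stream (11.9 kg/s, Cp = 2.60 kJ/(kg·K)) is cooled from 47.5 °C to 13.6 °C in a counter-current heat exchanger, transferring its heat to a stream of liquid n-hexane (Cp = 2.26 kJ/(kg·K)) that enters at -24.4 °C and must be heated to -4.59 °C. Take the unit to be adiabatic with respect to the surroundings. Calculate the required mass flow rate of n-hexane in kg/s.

Heat released by hot stream: Q = 11.9 × 2.60 × (47.5 − 13.6) = 1048.9 kJ/s
Energy balance on cold side (adiabatic exchanger): Q = ṁ_c·Cp_c·(T_c,out − T_c,in)
ṁ_c = 1048.9 / [2.26 × (-4.59 − -24.4)] = 23.428 kg/s

ṁ_c = 23.4 kg/s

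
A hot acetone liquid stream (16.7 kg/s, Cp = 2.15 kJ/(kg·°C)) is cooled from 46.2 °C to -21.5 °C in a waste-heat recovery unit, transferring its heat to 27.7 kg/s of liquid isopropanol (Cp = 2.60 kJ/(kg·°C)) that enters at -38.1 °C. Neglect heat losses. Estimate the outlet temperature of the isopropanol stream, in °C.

T_c,out = -4.35 °C

Heat released by hot stream: Q = 16.7 × 2.15 × (46.2 − -21.5) = 2430.8 kJ/s
Energy balance on cold side (adiabatic exchanger): Q = ṁ_c·Cp_c·(T_c,out − T_c,in)
T_c,out = -38.1 + 2430.8/(27.7 × 2.60) = -4.3487 °C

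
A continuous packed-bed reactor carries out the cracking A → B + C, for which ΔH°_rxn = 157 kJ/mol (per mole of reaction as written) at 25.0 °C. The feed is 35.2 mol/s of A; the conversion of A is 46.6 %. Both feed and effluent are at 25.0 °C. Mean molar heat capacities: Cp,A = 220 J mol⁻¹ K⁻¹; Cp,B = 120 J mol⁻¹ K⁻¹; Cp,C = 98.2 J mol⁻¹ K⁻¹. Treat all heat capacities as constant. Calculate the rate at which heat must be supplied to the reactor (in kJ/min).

Extent of reaction ξ = 0.466 × 35.2 = 16.403 mol/s
Reaction term: ξ·ΔH°_rxn = 16.403 × 157 = 2575.3 kJ/s
Q = ΔH = 2575.3 kJ/s = 2575.3 kW
Heat supplied = 154520 kJ/min

Q_in = 155000 kJ/min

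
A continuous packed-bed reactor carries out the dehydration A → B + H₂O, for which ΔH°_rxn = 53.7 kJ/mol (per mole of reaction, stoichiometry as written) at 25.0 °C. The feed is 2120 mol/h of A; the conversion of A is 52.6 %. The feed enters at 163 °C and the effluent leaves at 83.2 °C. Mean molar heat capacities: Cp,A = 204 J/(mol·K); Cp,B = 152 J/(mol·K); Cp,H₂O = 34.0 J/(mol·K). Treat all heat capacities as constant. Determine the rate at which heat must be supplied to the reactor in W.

Extent of reaction ξ = 0.526 × 2120 = 1115.1 mol/h
Reaction term: ξ·ΔH°_rxn = 1115.1 × 53.7 = 59882 kJ/h
Sensible, feed 163→25 °C: -59682 kJ/h
Outlet flows (mol/h): A 1004.9, B 1115.1, H₂O 1115.1
Sensible, products 25→83.2 °C: 24002 kJ/h
Q = ΔH = 24202 kJ/h = 6.7227 kW
Heat supplied = 6722.7 W

Q_in = 6720 W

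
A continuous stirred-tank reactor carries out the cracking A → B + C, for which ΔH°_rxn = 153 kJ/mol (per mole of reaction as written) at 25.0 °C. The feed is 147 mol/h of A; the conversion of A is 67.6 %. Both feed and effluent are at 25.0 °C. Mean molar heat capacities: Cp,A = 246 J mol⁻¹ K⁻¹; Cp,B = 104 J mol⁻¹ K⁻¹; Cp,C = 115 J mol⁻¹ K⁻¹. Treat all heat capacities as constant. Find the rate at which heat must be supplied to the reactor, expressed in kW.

Q_in = 4.22 kW

Extent of reaction ξ = 0.676 × 147 = 99.372 mol/h
Reaction term: ξ·ΔH°_rxn = 99.372 × 153 = 15204 kJ/h
Q = ΔH = 15204 kJ/h = 4.2233 kW
Heat supplied = 4.2233 kW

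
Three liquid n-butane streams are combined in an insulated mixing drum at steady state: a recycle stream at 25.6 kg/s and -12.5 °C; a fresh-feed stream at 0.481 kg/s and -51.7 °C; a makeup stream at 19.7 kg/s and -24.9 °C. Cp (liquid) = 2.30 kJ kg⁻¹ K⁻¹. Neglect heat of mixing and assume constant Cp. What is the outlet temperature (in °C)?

T_out = -18.2 °C

No heat crosses the boundary, so H_out = H_in.
T_out = Σ ṁᵢCp,ᵢTᵢ / Σ ṁᵢCp,ᵢ
      = -1921.4 / 105.3 = -18.248 °C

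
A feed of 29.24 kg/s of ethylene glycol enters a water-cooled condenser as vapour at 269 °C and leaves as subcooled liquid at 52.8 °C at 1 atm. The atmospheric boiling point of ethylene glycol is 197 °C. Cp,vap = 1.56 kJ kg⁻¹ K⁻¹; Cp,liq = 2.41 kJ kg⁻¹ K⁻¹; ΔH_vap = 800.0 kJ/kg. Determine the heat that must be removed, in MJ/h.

vapour 269→197 °C: -112.32 kJ/kg
condensation at 197 °C: -800 kJ/kg
liquid 197→52.8 °C: -347.52 kJ/kg
Δh = -112.32 + -800 + -347.52 = -1259.8 kJ/kg
Q = ṁ·Δh = 29.24 kg/s × -1259.8 kJ/kg = -36838 kJ/s
|Q| = 36838 kW = 132620 MJ/h

Q_c = 133000 MJ/h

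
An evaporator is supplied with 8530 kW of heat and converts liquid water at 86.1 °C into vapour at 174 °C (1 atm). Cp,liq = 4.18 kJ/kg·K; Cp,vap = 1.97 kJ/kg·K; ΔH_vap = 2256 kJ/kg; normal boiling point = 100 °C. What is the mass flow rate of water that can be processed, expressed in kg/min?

Δh = 4.18×(100−86.1) + 2256 + 1.97×(174−100) = 2459.9 kJ/kg
Q = 8530 kW = 8530 kJ/s = 511800 kJ/min
ṁ = Q/Δh = 511800 / 2459.9 = 208.06 kg/min

ṁ = 208 kg/min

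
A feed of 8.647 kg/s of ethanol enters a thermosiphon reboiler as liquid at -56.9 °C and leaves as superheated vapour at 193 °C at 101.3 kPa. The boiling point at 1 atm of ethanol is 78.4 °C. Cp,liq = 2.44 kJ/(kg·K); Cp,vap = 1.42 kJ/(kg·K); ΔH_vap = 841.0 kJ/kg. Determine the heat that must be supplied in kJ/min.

liquid -56.9→78.4 °C: 330.13 kJ/kg
vaporisation at 78.4 °C: 841 kJ/kg
vapour 78.4→193 °C: 162.73 kJ/kg
Δh = 330.13 + 841 + 162.73 = 1333.9 kJ/kg
Q = ṁ·Δh = 8.647 kg/s × 1333.9 kJ/kg = 11534 kJ/s
|Q| = 11534 kW = 692040 kJ/min

Q = 692000 kJ/min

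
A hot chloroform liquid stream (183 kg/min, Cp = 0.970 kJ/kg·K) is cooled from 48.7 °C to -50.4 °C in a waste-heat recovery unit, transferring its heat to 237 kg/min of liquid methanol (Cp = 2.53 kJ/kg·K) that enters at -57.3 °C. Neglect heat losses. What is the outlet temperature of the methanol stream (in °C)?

T_c,out = -28.0 °C

Heat released by hot stream: Q = 183 × 0.970 × (48.7 − -50.4) = 17591 kJ/min
Energy balance on cold side (adiabatic exchanger): Q = ṁ_c·Cp_c·(T_c,out − T_c,in)
T_c,out = -57.3 + 17591/(237 × 2.53) = -27.962 °C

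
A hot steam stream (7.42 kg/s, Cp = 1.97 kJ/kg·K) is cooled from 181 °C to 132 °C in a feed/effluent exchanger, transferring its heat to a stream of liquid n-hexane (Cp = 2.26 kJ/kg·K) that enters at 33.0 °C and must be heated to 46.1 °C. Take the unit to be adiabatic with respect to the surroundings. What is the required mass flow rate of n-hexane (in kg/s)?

Heat released by hot stream: Q = 7.42 × 1.97 × (181 − 132) = 716.25 kJ/s
Energy balance on cold side (adiabatic exchanger): Q = ṁ_c·Cp_c·(T_c,out − T_c,in)
ṁ_c = 716.25 / [2.26 × (46.1 − 33.0)] = 24.193 kg/s

ṁ_c = 24.2 kg/s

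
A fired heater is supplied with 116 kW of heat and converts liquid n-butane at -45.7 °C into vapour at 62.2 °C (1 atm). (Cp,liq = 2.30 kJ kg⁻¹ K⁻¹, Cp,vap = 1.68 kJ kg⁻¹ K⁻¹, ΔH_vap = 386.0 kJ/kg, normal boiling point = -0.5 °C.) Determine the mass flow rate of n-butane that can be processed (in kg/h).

ṁ = 701 kg/h

Δh = 2.30×(-0.5−-45.7) + 386.0 + 1.68×(62.2−-0.5) = 595.3 kJ/kg
Q = 116 kW = 116 kJ/s = 417600 kJ/h
ṁ = Q/Δh = 417600 / 595.3 = 701.5 kg/h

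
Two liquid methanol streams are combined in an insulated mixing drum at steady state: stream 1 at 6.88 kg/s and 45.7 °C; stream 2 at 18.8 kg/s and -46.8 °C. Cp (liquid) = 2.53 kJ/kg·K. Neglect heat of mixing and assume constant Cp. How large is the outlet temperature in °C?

Energy balance with Q = 0: Σ ṁᵢCp,ᵢ(T_out − Tᵢ) = 0
Σ ṁᵢCp,ᵢTᵢ = 6.88×2.53×45.7 + 18.8×2.53×-46.8 = -1430.5
Σ ṁᵢCp,ᵢ = 6.88×2.53 + 18.8×2.53 = 64.97
T_out = -1430.5 / 64.97 = -22.018 °C

T_out = -22.0 °C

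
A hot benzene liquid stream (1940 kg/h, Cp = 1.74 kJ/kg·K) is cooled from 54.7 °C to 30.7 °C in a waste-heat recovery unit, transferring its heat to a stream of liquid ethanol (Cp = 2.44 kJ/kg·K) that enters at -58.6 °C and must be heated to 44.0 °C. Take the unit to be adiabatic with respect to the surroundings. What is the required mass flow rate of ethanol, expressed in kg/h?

Heat released by hot stream: Q = 1940 × 1.74 × (54.7 − 30.7) = 81014 kJ/h
Energy balance on cold side (adiabatic exchanger): Q = ṁ_c·Cp_c·(T_c,out − T_c,in)
ṁ_c = 81014 / [2.44 × (44.0 − -58.6)] = 323.61 kg/h

ṁ_c = 324 kg/h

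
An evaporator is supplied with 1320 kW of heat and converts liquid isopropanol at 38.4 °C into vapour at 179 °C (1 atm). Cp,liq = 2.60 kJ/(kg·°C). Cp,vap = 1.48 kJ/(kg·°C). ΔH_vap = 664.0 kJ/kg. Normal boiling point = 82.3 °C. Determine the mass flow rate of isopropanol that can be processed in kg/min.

Δh = 2.60×(82.3−38.4) + 664.0 + 1.48×(179−82.3) = 921.26 kJ/kg
Q = 1320 kW = 1320 kJ/s = 79200 kJ/min
ṁ = Q/Δh = 79200 / 921.26 = 85.97 kg/min

ṁ = 86.0 kg/min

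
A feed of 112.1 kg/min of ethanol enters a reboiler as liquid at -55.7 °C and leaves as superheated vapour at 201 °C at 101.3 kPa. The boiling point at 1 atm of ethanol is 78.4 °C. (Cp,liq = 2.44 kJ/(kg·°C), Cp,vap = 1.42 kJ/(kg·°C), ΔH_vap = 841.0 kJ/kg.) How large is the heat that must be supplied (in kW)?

Q = 2510 kW

liquid -55.7→78.4 °C: 327.2 kJ/kg
vaporisation at 78.4 °C: 841 kJ/kg
vapour 78.4→201 °C: 174.09 kJ/kg
Δh = 327.2 + 841 + 174.09 = 1342.3 kJ/kg
Q = ṁ·Δh = 112.1 kg/min × 1342.3 kJ/kg = 150470 kJ/min
|Q| = 2507.9 kW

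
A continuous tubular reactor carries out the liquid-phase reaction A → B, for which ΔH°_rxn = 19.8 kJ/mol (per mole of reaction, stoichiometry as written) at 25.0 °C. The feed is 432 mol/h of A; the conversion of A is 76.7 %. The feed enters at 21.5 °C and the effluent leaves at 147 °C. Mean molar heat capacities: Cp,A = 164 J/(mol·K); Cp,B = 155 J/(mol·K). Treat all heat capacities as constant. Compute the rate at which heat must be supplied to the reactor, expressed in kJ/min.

Q_in = 251 kJ/min

Extent of reaction ξ = 0.767 × 432 = 331.34 mol/h
Reaction term: ξ·ΔH°_rxn = 331.34 × 19.8 = 6560.6 kJ/h
Sensible, feed 21.5→25 °C: 247.97 kJ/h
Outlet flows (mol/h): A 100.66, B 331.34
Sensible, products 25→147 °C: 8279.6 kJ/h
Q = ΔH = 15088 kJ/h = 4.1912 kW
Heat supplied = 251.47 kJ/min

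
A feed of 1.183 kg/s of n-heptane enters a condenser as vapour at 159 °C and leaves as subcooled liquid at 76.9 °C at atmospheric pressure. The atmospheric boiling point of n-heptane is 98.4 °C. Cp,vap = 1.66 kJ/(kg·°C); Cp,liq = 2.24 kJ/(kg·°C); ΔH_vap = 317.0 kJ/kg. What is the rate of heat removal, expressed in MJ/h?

vapour 159→98.4 °C: -100.6 kJ/kg
condensation at 98.4 °C: -317 kJ/kg
liquid 98.4→76.9 °C: -48.16 kJ/kg
Δh = -100.6 + -317 + -48.16 = -465.76 kJ/kg
Q = ṁ·Δh = 1.183 kg/s × -465.76 kJ/kg = -550.99 kJ/s
|Q| = 550.99 kW = 1983.6 MJ/h

Q_c = 1980 MJ/h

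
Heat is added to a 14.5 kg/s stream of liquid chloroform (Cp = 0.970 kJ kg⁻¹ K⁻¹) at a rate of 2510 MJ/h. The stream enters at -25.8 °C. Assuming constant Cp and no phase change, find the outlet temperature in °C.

Q = 2510 MJ/h = 697.22 kJ/s
ΔT = Q/(ṁ·Cp) = 697.22/(14.5×0.970) = 49.571 K
T_out = -25.8 + 49.571 = 23.771 °C

T_out = 23.8 °C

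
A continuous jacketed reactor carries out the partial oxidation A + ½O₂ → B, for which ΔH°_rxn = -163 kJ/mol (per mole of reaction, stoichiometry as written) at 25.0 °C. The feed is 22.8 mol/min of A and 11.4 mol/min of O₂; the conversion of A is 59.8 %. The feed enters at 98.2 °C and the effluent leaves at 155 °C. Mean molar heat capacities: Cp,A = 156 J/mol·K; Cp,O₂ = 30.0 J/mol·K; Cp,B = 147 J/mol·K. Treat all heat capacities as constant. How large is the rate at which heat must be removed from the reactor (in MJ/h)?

Extent of reaction ξ = 0.598 × 22.8 = 13.634 mol/min
Reaction term: ξ·ΔH°_rxn = 13.634 × -163 = -2222.4 kJ/min
Sensible, feed 98.2→25 °C: -285.39 kJ/min
Outlet flows (mol/min): A 9.1656, O₂ 4.5828, B 13.634
Sensible, products 25→155 °C: 464.3 kJ/min
Q = ΔH = -2043.5 kJ/min = -34.058 kW
Heat removed = 122.61 MJ/h

Q_out = 123 MJ/h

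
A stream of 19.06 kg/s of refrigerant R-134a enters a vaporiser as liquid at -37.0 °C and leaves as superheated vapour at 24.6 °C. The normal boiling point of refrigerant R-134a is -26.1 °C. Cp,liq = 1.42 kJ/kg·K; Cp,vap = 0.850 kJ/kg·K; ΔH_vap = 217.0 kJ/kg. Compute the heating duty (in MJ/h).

Q = 18900 MJ/h

liquid -37.0→-26.1 °C: 15.478 kJ/kg
vaporisation at -26.1 °C: 217 kJ/kg
vapour -26.1→24.6 °C: 43.095 kJ/kg
Δh = 15.478 + 217 + 43.095 = 275.57 kJ/kg
Q = ṁ·Δh = 19.06 kg/s × 275.57 kJ/kg = 5252.4 kJ/s
|Q| = 5252.4 kW = 18909 MJ/h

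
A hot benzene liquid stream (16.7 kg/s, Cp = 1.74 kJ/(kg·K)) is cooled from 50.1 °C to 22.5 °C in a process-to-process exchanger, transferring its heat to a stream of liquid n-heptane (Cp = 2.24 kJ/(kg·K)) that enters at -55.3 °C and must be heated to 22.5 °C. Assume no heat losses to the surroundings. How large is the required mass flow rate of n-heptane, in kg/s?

ṁ_c = 4.60 kg/s

Heat released by hot stream: Q = 16.7 × 1.74 × (50.1 − 22.5) = 802 kJ/s
Energy balance on cold side (adiabatic exchanger): Q = ṁ_c·Cp_c·(T_c,out − T_c,in)
ṁ_c = 802 / [2.24 × (22.5 − -55.3)] = 4.602 kg/s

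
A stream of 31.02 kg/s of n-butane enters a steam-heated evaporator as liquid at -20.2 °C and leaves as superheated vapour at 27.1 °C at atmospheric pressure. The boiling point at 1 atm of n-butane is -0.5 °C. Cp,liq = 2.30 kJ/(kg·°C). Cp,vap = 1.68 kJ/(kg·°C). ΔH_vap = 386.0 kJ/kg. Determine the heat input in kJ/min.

liquid -20.2→-0.5 °C: 45.31 kJ/kg
vaporisation at -0.5 °C: 386 kJ/kg
vapour -0.5→27.1 °C: 46.368 kJ/kg
Δh = 45.31 + 386 + 46.368 = 477.68 kJ/kg
Q = ṁ·Δh = 31.02 kg/s × 477.68 kJ/kg = 14818 kJ/s
|Q| = 14818 kW = 889050 kJ/min

Q = 889000 kJ/min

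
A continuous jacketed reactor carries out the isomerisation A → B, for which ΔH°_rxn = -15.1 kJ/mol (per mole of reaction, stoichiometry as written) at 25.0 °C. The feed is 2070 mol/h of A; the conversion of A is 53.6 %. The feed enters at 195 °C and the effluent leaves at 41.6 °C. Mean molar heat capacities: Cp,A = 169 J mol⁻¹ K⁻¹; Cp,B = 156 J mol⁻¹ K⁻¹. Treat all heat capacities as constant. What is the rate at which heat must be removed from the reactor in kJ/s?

Extent of reaction ξ = 0.536 × 2070 = 1109.5 mol/h
Reaction term: ξ·ΔH°_rxn = 1109.5 × -15.1 = -16754 kJ/h
Sensible, feed 195→25 °C: -59471 kJ/h
Outlet flows (mol/h): A 960.48, B 1109.5
Sensible, products 25→41.6 °C: 5567.7 kJ/h
Q = ΔH = -70657 kJ/h = -19.627 kW
Heat removed = 19.627 kJ/s

Q_out = 19.6 kJ/s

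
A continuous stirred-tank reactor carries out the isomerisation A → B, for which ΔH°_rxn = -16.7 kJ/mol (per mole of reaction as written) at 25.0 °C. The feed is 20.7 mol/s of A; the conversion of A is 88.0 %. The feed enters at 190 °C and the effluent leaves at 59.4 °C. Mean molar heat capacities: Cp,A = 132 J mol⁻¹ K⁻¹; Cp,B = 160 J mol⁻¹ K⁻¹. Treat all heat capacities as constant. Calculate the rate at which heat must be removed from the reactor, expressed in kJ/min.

Extent of reaction ξ = 0.880 × 20.7 = 18.216 mol/s
Reaction term: ξ·ΔH°_rxn = 18.216 × -16.7 = -304.21 kJ/s
Sensible, feed 190→25 °C: -450.85 kJ/s
Outlet flows (mol/s): A 2.484, B 18.216
Sensible, products 25→59.4 °C: 111.54 kJ/s
Q = ΔH = -643.51 kJ/s = -643.51 kW
Heat removed = 38611 kJ/min

Q_out = 38600 kJ/min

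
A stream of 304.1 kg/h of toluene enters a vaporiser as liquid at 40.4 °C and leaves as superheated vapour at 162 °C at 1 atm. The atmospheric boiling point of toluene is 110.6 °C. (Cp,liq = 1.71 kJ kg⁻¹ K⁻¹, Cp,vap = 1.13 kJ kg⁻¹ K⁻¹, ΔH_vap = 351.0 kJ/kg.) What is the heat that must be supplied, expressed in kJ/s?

Q = 44.7 kJ/s

liquid 40.4→110.6 °C: 120.04 kJ/kg
vaporisation at 110.6 °C: 351 kJ/kg
vapour 110.6→162 °C: 58.082 kJ/kg
Δh = 120.04 + 351 + 58.082 = 529.12 kJ/kg
Q = ṁ·Δh = 304.1 kg/h × 529.12 kJ/kg = 160910 kJ/h
|Q| = 44.696 kW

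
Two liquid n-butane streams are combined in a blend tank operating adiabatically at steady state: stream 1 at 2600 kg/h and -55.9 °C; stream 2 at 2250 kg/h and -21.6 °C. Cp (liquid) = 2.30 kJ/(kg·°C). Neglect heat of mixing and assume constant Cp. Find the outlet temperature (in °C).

Adiabatic, steady state ⇒ Σ ṁᵢCp,ᵢ(T_out − Tᵢ) = 0
T_out = Σ ṁᵢCp,ᵢTᵢ / Σ ṁᵢCp,ᵢ
      = -446060 / 11155 = -39.988 °C

T_out = -40.0 °C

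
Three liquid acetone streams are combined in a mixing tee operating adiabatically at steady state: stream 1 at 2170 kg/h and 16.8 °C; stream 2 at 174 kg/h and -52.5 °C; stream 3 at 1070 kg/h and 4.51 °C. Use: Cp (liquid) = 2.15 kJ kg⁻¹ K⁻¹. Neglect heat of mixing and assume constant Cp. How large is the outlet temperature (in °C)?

No heat crosses the boundary, so H_out = H_in.
T_out = Σ ṁᵢCp,ᵢTᵢ / Σ ṁᵢCp,ᵢ
      = 69115 / 7340.1 = 9.4161 °C

T_out = 9.42 °C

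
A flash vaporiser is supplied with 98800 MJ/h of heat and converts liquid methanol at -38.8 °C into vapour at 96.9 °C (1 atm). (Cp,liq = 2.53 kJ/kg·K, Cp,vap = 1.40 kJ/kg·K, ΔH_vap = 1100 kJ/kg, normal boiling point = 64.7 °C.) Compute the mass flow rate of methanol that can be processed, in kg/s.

ṁ = 19.5 kg/s

Δh = 2.53×(64.7−-38.8) + 1100 + 1.40×(96.9−64.7) = 1406.9 kJ/kg
Q = 98800 MJ/h = 27444 kJ/s = 27444 kJ/s
ṁ = Q/Δh = 27444 / 1406.9 = 19.507 kg/s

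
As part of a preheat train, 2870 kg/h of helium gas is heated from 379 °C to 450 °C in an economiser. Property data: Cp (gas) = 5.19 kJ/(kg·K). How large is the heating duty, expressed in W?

Q = 294000 W

Q = ṁ·Cp·ΔT = 2870 × 5.19 × (450 − 379) = 1.0576e+06 kJ/h
Converting: 1.0576e+06 / 3600 s = 293.77 kW
Heating duty = 293770 W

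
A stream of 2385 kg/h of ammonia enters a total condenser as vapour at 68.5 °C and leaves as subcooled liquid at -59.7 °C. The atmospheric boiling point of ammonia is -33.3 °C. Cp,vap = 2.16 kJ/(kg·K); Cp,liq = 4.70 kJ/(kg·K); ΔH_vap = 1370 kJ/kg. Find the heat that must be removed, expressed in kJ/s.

vapour 68.5→-33.3 °C: -219.89 kJ/kg
condensation at -33.3 °C: -1370 kJ/kg
liquid -33.3→-59.7 °C: -124.08 kJ/kg
Δh = -219.89 + -1370 + -124.08 = -1714 kJ/kg
Q = ṁ·Δh = 2385 kg/h × -1714 kJ/kg = -4.0878e+06 kJ/h
|Q| = 1135.5 kW

Q_c = 1140 kJ/s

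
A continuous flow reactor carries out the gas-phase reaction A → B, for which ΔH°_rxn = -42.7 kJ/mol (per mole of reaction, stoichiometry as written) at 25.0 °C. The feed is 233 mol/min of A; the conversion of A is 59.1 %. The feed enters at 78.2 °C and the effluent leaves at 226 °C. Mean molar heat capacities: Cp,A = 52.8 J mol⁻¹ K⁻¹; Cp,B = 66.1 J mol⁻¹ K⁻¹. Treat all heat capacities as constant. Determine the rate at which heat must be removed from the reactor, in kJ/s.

Extent of reaction ξ = 0.591 × 233 = 137.7 mol/min
Reaction term: ξ·ΔH°_rxn = 137.7 × -42.7 = -5879.9 kJ/min
Sensible, feed 78.2→25 °C: -654.49 kJ/min
Outlet flows (mol/min): A 95.297, B 137.7
Sensible, products 25→226 °C: 2840.9 kJ/min
Q = ΔH = -3693.5 kJ/min = -61.558 kW
Heat removed = 61.558 kJ/s

Q_out = 61.6 kJ/s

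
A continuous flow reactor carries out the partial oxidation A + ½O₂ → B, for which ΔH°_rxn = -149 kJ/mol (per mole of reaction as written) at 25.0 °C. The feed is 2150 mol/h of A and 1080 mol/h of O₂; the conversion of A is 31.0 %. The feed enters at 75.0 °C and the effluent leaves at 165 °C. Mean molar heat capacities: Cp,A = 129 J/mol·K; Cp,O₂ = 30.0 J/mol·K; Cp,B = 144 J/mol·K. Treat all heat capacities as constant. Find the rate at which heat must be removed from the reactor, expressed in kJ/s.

Extent of reaction ξ = 0.310 × 2150 = 666.5 mol/h
Reaction term: ξ·ΔH°_rxn = 666.5 × -149 = -99308 kJ/h
Sensible, feed 75.0→25 °C: -15488 kJ/h
Outlet flows (mol/h): A 1483.5, O₂ 746.75, B 666.5
Sensible, products 25→165 °C: 43365 kJ/h
Q = ΔH = -71431 kJ/h = -19.842 kW
Heat removed = 19.842 kJ/s

Q_out = 19.8 kJ/s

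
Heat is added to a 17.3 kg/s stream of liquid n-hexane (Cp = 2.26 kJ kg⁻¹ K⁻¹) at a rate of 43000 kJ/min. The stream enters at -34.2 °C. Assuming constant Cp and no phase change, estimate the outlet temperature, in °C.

T_out = -15.9 °C

Q = 43000 kJ/min = 716.67 kJ/s
ΔT = Q/(ṁ·Cp) = 716.67/(17.3×2.26) = 18.33 K
T_out = -34.2 + 18.33 = -15.87 °C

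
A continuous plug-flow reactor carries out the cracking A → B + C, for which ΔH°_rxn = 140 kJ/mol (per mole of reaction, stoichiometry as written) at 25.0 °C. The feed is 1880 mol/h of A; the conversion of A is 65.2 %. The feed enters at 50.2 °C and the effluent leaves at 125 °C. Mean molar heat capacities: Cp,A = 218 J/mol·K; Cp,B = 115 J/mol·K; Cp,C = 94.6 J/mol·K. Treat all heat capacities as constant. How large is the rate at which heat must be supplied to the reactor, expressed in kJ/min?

Q_in = 3350 kJ/min

Extent of reaction ξ = 0.652 × 1880 = 1225.8 mol/h
Reaction term: ξ·ΔH°_rxn = 1225.8 × 140 = 171610 kJ/h
Sensible, feed 50.2→25 °C: -10328 kJ/h
Outlet flows (mol/h): A 654.24, B 1225.8, C 1225.8
Sensible, products 25→125 °C: 39954 kJ/h
Q = ΔH = 201230 kJ/h = 55.898 kW
Heat supplied = 3353.9 kJ/min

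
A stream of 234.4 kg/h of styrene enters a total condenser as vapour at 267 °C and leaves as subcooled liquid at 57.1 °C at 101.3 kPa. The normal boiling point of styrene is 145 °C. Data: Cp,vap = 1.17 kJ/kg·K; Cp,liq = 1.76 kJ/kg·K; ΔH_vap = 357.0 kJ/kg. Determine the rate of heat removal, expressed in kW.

Q_c = 42.6 kW

vapour 267→145 °C: -142.74 kJ/kg
condensation at 145 °C: -357 kJ/kg
liquid 145→57.1 °C: -154.7 kJ/kg
Δh = -142.74 + -357 + -154.7 = -654.44 kJ/kg
Q = ṁ·Δh = 234.4 kg/h × -654.44 kJ/kg = -153400 kJ/h
|Q| = 42.612 kW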